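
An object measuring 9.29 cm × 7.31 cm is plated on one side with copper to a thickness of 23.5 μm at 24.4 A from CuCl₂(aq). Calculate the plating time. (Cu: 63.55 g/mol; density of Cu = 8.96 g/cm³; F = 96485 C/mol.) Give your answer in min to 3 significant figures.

Plated area = 9.29 × 7.31 = 67.91 cm²
Volume = 67.91 × 23.5×10⁻⁴ cm = 0.1596 cm³
m(Cu) = 0.1596 × 8.96 = 1.430 g
n(Cu) = 1.430 / 63.55 = 0.02250 mol; n(e⁻) = 2 × 0.02250 = 0.04500 mol
Q = 0.04500 × 96485 = 4342 C
t = 4342 / 24.4 = 178.0 s = 2.97 min

2.97 min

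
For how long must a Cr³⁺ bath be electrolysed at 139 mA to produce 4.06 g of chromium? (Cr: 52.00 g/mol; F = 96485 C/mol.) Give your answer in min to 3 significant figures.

n(Cr) = 4.06 / 52.00 = 0.07808 mol
Cr³⁺ + 3e⁻ → Cr, so n(e⁻) = 3 × 0.07808 = 0.2342 mol
Q = 0.2342 × 96485 = 22600 C
t = Q / I = 22600 / 0.139 = 1.626×10^5 s = 2710 min

2710 min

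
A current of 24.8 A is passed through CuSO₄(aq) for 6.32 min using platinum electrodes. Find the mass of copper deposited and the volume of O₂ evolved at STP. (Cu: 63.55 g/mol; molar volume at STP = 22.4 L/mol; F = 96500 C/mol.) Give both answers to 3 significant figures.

Q = 24.8 × 379.2 = 9404 C; n(e⁻) = 9404 / 96500 = 0.09745 mol
Cathode: Cu²⁺ + 2e⁻ → Cu → n(Cu) = 0.09745/2 = 0.04873 mol → 3.10 g
Anode: 2H₂O → O₂ + 4H⁺ + 4e⁻ → n(O₂) = 0.09745/4 = 0.02436 mol → 0.546 L

3.10 g Cu; 0.546 L O₂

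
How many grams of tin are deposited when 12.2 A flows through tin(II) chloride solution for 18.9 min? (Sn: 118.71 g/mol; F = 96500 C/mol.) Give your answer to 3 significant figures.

8.51 g

Charge passed = 12.2 × 1134 = 13830 C
n(e⁻) = Q/F = 13830/96500 = 0.1433 mol
Sn²⁺ + 2e⁻ → Sn, so n(Sn) = 0.1433 / 2 = 0.07165 mol
m = 0.07165 × 118.71 = 8.51 g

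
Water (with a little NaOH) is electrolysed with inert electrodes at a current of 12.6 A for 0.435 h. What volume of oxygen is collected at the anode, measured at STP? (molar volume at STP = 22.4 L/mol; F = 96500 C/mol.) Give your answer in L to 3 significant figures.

1.15 L

Q = 12.6 A × 1566 s = 19730 C
Moles of electrons = 19730 / 96500 = 0.2045 mol
2H₂O → O₂ + 4H⁺ + 4e⁻, so n(O₂) = 0.2045 / 4 = 0.05113 mol
V = 0.05113 × 22.4 = 1.145 L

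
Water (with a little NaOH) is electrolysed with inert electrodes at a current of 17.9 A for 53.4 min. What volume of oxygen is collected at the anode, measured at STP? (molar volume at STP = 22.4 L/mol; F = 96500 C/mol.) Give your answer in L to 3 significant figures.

Q = It = 17.9 × 3204 = 57350 C
n(e⁻) = Q/F = 57350/96500 = 0.5943 mol
2H₂O → O₂ + 4H⁺ + 4e⁻, so n(O₂) = 0.5943 / 4 = 0.1486 mol
V = 0.1486 × 22.4 = 3.329 L

3.33 L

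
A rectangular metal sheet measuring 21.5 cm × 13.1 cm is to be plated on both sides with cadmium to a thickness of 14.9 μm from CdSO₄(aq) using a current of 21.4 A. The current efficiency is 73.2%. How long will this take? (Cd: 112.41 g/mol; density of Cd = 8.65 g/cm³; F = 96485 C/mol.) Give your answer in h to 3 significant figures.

0.221 h

Plated area = 2 × 21.5 × 13.1 = 563.3 cm²
Volume = 563.3 × 14.9×10⁻⁴ cm = 0.8393 cm³
m(Cd) = 0.8393 × 8.65 = 7.260 g
n(Cd) = 7.260 / 112.41 = 0.06459 mol; n(e⁻) = 2 × 0.06459 = 0.1292 mol
Q = 0.1292 × 96485 / 0.732 = 17030 C
t = 17030 / 21.4 = 795.8 s = 0.221 h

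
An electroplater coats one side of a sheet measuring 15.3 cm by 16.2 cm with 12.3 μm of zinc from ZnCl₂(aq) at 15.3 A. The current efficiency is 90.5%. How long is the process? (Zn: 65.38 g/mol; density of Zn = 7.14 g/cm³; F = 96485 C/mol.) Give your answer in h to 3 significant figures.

Plated area = 15.3 × 16.2 = 247.9 cm²
Volume = 247.9 × 12.3×10⁻⁴ cm = 0.3049 cm³
m(Zn) = 0.3049 × 7.14 = 2.177 g
n(Zn) = 2.177 / 65.38 = 0.03330 mol; n(e⁻) = 2 × 0.03330 = 0.06660 mol
Q = 0.06660 × 96485 / 0.905 = 7100 C
t = 7100 / 15.3 = 464.1 s = 0.129 h

0.129 h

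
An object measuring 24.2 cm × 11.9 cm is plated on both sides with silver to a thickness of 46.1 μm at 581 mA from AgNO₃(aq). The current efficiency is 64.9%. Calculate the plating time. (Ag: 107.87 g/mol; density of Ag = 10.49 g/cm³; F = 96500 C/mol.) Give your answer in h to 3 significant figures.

Plated area = 2 × 24.2 × 11.9 = 576.0 cm²
Volume = 576.0 × 46.1×10⁻⁴ cm = 2.655 cm³
m(Ag) = 2.655 × 10.49 = 27.85 g
n(Ag) = 27.85 / 107.87 = 0.2582 mol; n(e⁻) = 0.2582 mol
Q = 0.2582 × 96500 / 0.649 = 38390 C
t = 38390 / 0.581 = 66080 s = 18.4 h

18.4 h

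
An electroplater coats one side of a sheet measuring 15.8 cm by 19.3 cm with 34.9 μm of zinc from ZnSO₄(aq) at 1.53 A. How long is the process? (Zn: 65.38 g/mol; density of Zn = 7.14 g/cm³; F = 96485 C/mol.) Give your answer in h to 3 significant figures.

Plated area = 15.8 × 19.3 = 304.9 cm²
Volume = 304.9 × 34.9×10⁻⁴ cm = 1.064 cm³
m(Zn) = 1.064 × 7.14 = 7.597 g
n(Zn) = 7.597 / 65.38 = 0.1162 mol; n(e⁻) = 2 × 0.1162 = 0.2324 mol
Q = 0.2324 × 96485 = 22420 C
t = 22420 / 1.53 = 14650 s = 4.07 h

4.07 h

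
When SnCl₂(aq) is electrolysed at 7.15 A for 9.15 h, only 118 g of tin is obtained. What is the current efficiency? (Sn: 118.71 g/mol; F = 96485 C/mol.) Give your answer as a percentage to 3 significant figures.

Q = 7.15 × 32940 = 2.355×10^5 C
n(e⁻) = 2.355×10^5 / 96485 = 2.441 mol
Sn²⁺ + 2e⁻ → Sn, so theoretical n(Sn) = 1.221 mol → 144.9 g
Efficiency = 118 / 144.9 = 0.8144 = 81.4%

81.4%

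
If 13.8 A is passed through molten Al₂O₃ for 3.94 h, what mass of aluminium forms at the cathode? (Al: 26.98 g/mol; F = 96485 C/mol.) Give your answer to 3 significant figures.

Q = 13.8 A × 14184 s = 1.957×10^5 C
n(e⁻) = 1.957×10^5 / 96485 = 2.028 mol
Al³⁺ + 3e⁻ → Al, so n(Al) = 2.028 / 3 = 0.6760 mol
m = 0.6760 × 26.98 = 18.2 g

18.2 g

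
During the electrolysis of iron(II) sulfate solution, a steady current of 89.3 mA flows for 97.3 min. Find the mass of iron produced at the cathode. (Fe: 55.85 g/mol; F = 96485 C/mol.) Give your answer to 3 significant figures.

0.151 g

Q = It = 0.0893 × 5838 = 521.3 C
n(e⁻) = Q/F = 521.3/96485 = 0.005403 mol
Fe²⁺ + 2e⁻ → Fe, so n(Fe) = 0.005403 / 2 = 0.002702 mol
m = 0.002702 × 55.85 = 0.151 g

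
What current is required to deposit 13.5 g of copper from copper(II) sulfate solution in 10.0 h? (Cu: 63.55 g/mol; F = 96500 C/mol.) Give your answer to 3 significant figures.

1.14 A

n(Cu) = 13.5 / 63.55 = 0.2124 mol
Cu²⁺ + 2e⁻ → Cu, so n(e⁻) = 2 × 0.2124 = 0.4248 mol
Q = 0.4248 × 96500 = 40990 C
I = Q / t = 40990 / 36000 s = 1.14 A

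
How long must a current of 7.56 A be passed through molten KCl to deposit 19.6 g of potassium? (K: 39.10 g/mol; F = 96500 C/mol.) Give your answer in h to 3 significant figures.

n(K) = 19.6 / 39.10 = 0.5013 mol
K⁺ + e⁻ → K, so n(e⁻) = 0.5013 mol
Q = 0.5013 × 96500 = 48380 C
t = Q / I = 48380 / 7.56 = 6399 s = 1.78 h

1.78 h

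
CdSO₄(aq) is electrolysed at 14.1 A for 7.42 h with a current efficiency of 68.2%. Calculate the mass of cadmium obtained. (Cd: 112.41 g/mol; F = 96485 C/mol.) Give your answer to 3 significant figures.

150 g

Q = 14.1 × 26712 = 3.766×10^5 C
n(e⁻) = 3.766×10^5 / 96485 = 3.903 mol
Cd²⁺ + 2e⁻ → Cd, so theoretical m(Cd) = 1.952 × 112.41 = 219.4 g
Actual mass = 68.2% × 219.4 = 150 g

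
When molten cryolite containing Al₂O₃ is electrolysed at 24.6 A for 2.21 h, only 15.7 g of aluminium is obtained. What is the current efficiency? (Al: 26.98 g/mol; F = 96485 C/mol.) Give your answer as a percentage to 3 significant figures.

86.1%

Q = 24.6 × 7956 = 1.957×10^5 C
n(e⁻) = 1.957×10^5 / 96485 = 2.028 mol
Al³⁺ + 3e⁻ → Al, so theoretical n(Al) = 0.6760 mol → 18.24 g
Efficiency = 15.7 / 18.24 = 0.8607 = 86.1%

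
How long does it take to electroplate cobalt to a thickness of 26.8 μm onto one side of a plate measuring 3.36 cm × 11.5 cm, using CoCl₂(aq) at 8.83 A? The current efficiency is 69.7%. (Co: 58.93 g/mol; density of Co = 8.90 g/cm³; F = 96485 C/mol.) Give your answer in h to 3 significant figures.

0.136 h

Plated area = 3.36 × 11.5 = 38.64 cm²
Volume = 38.64 × 26.8×10⁻⁴ cm = 0.1036 cm³
m(Co) = 0.1036 × 8.90 = 0.9220 g
n(Co) = 0.9220 / 58.93 = 0.01565 mol; n(e⁻) = 2 × 0.01565 = 0.03130 mol
Q = 0.03130 × 96485 / 0.697 = 4333 C
t = 4333 / 8.83 = 490.7 s = 0.136 h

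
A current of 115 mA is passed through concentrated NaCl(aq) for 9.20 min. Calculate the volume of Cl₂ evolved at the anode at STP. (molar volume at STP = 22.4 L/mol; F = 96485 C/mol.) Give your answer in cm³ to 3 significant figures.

7.37 cm³

Q = 0.115 A × 552 s = 63.48 C
n(e⁻) = 63.48 / 96485 = 6.579×10^-4 mol
2Cl⁻ → Cl₂ + 2e⁻, so n(Cl₂) = 6.579×10^-4 / 2 = 3.290×10^-4 mol
V = 3.290×10^-4 × 22.4 = 0.007370 L
= 7.37 cm³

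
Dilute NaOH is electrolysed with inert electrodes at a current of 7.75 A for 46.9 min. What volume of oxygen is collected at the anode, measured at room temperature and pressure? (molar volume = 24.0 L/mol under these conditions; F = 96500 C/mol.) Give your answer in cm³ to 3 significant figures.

Charge passed = 7.75 × 2814 = 21810 C
Moles of electrons = 21810 / 96500 = 0.2260 mol
2H₂O → O₂ + 4H⁺ + 4e⁻, so n(O₂) = 0.2260 / 4 = 0.05650 mol
V = 0.05650 × 24.0 = 1.356 L
= 1360 cm³

1360 cm³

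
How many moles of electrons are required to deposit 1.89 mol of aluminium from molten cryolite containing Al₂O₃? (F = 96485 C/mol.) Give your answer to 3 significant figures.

Al³⁺ + 3e⁻ → Al, so n(e⁻) = 3 × 1.89 = 5.670 mol

5.67 mol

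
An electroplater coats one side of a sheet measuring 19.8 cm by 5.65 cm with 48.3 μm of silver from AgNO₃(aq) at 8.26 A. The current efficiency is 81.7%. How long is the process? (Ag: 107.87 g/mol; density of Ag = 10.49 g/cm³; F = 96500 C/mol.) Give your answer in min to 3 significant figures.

Plated area = 19.8 × 5.65 = 111.9 cm²
Volume = 111.9 × 48.3×10⁻⁴ cm = 0.5405 cm³
m(Ag) = 0.5405 × 10.49 = 5.670 g
n(Ag) = 5.670 / 107.87 = 0.05256 mol; n(e⁻) = 0.05256 mol
Q = 0.05256 × 96500 / 0.817 = 6208 C
t = 6208 / 8.26 = 751.6 s = 12.5 min

12.5 min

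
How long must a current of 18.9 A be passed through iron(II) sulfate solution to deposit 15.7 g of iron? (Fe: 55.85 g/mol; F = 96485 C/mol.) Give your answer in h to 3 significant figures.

n(Fe) = 15.7 / 55.85 = 0.2811 mol
Fe²⁺ + 2e⁻ → Fe, so n(e⁻) = 2 × 0.2811 = 0.5622 mol
Q = 0.5622 × 96485 = 54240 C
t = Q / I = 54240 / 18.9 = 2870 s = 0.797 h

0.797 h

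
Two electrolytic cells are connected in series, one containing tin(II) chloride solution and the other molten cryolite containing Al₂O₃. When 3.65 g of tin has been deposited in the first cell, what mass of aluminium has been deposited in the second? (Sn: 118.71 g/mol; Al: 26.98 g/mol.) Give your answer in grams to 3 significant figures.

0.553 g

n(Sn) = 3.65 / 118.71 = 0.03075 mol
Sn²⁺ + 2e⁻ → Sn, so n(e⁻) = 2 × 0.03075 = 0.06150 mol
Since the cells are in series, n(e⁻) in the Al cell is also 0.06150 mol.
Al³⁺ + 3e⁻ → Al, so n(Al) = 0.06150 / 3 = 0.02050 mol
m(Al) = 0.02050 × 26.98 = 0.553 g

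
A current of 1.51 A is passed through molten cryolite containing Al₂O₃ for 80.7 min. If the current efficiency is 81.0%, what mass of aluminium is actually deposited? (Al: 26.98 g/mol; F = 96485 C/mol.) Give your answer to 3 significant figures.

Q = 1.51 × 4842 = 7311 C
n(e⁻) = 7311 / 96485 = 0.07577 mol
Al³⁺ + 3e⁻ → Al, so theoretical m(Al) = 0.02526 × 26.98 = 0.6815 g
Actual mass = 81.0% × 0.6815 = 0.552 g

0.552 g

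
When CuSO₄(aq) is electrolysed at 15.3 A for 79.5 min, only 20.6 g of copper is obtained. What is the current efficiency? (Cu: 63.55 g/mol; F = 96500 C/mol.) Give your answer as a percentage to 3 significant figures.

Q = 15.3 × 4770 = 72980 C
n(e⁻) = 72980 / 96500 = 0.7563 mol
Cu²⁺ + 2e⁻ → Cu, so theoretical n(Cu) = 0.3782 mol → 24.03 g
Efficiency = 20.6 / 24.03 = 0.8573 = 85.7%

85.7%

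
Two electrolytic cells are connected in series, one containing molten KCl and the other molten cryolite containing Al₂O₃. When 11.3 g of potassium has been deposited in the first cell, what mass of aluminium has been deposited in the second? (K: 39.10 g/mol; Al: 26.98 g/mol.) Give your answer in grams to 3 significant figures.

n(K) = 11.3 / 39.10 = 0.2890 mol
K⁺ + e⁻ → K, so n(e⁻) = 0.2890 mol
The cells are in series, so the same charge (and hence the same n(e⁻) = 0.2890 mol) passes through both.
Al³⁺ + 3e⁻ → Al, so n(Al) = 0.2890 / 3 = 0.09633 mol
m(Al) = 0.09633 × 26.98 = 2.60 g

2.60 g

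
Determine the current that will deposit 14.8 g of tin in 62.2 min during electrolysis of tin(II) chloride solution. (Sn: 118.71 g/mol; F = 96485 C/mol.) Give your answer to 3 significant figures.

n(Sn) = 14.8 / 118.71 = 0.1247 mol
Sn²⁺ + 2e⁻ → Sn, so n(e⁻) = 2 × 0.1247 = 0.2494 mol
Q = 0.2494 × 96485 = 24060 C
I = Q / t = 24060 / 3732 s = 6.45 A

6.45 A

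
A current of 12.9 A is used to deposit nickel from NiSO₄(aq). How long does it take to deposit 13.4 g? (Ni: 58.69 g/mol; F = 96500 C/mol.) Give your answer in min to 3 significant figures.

56.9 min

n(Ni) = 13.4 / 58.69 = 0.2283 mol
Ni²⁺ + 2e⁻ → Ni, so n(e⁻) = 2 × 0.2283 = 0.4566 mol
Q = 0.4566 × 96500 = 44060 C
t = Q / I = 44060 / 12.9 = 3416 s = 56.9 min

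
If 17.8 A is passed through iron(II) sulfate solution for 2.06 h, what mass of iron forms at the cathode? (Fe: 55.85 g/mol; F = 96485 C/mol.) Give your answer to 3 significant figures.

Q = 17.8 A × 7416 s = 1.320×10^5 C
n(e⁻) = Q/F = 1.320×10^5/96485 = 1.368 mol
Fe²⁺ + 2e⁻ → Fe, so n(Fe) = 1.368 / 2 = 0.6840 mol
m = 0.6840 × 55.85 = 38.2 g

38.2 g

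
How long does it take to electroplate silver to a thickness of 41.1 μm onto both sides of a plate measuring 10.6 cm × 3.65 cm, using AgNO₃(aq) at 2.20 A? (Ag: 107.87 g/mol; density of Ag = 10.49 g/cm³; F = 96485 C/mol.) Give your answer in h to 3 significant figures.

0.377 h

Plated area = 2 × 10.6 × 3.65 = 77.38 cm²
Volume = 77.38 × 41.1×10⁻⁴ cm = 0.3180 cm³
m(Ag) = 0.3180 × 10.49 = 3.336 g
n(Ag) = 3.336 / 107.87 = 0.03093 mol; n(e⁻) = 0.03093 mol
Q = 0.03093 × 96485 = 2984 C
t = 2984 / 2.20 = 1356 s = 0.377 h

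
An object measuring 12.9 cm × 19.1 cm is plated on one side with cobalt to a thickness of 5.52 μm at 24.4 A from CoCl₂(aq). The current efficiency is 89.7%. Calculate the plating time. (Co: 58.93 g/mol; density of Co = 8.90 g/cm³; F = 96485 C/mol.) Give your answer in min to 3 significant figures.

Plated area = 12.9 × 19.1 = 246.4 cm²
Volume = 246.4 × 5.52×10⁻⁴ cm = 0.1360 cm³
m(Co) = 0.1360 × 8.90 = 1.210 g
n(Co) = 1.210 / 58.93 = 0.02053 mol; n(e⁻) = 2 × 0.02053 = 0.04106 mol
Q = 0.04106 × 96485 / 0.897 = 4417 C
t = 4417 / 24.4 = 181.0 s = 3.02 min

3.02 min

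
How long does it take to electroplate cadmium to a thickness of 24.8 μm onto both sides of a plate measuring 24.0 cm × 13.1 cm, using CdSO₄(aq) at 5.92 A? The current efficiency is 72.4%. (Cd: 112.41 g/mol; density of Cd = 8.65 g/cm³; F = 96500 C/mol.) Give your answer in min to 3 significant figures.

90.1 min

Plated area = 2 × 24.0 × 13.1 = 628.8 cm²
Volume = 628.8 × 24.8×10⁻⁴ cm = 1.559 cm³
m(Cd) = 1.559 × 8.65 = 13.49 g
n(Cd) = 13.49 / 112.41 = 0.1200 mol; n(e⁻) = 2 × 0.1200 = 0.2400 mol
Q = 0.2400 × 96500 / 0.724 = 31990 C
t = 31990 / 5.92 = 5404 s = 90.1 min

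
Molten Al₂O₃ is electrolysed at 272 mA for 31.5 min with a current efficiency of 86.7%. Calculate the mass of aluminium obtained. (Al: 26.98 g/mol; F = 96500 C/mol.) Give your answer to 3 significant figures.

Q = 0.272 × 1890 = 514.1 C
n(e⁻) = 514.1 / 96500 = 0.005327 mol
Al³⁺ + 3e⁻ → Al, so theoretical m(Al) = 0.001776 × 26.98 = 0.04792 g
Actual mass = 86.7% × 0.04792 = 0.0415 g

0.0415 g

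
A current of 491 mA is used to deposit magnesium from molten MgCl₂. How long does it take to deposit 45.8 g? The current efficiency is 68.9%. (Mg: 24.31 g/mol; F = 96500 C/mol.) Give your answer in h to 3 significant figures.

n(Mg) = 45.8 / 24.31 = 1.884 mol
Mg²⁺ + 2e⁻ → Mg, so n(e⁻) = 2 × 1.884 = 3.768 mol
Q = 3.768 × 96500 / 0.689 = 5.277×10^5 C
t = Q / I = 5.277×10^5 / 0.491 = 1.075×10^6 s = 299 h

299 h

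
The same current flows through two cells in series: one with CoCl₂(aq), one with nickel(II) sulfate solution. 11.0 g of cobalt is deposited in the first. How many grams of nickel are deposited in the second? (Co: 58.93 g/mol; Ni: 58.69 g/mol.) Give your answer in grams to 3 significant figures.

11.0 g

n(Co) = 11.0 / 58.93 = 0.1867 mol
Co²⁺ + 2e⁻ → Co, so n(e⁻) = 2 × 0.1867 = 0.3734 mol
In series, the same 0.3734 mol of electrons flows through the second cell.
Ni²⁺ + 2e⁻ → Ni, so n(Ni) = 0.3734 / 2 = 0.1867 mol
m(Ni) = 0.1867 × 58.69 = 11.0 g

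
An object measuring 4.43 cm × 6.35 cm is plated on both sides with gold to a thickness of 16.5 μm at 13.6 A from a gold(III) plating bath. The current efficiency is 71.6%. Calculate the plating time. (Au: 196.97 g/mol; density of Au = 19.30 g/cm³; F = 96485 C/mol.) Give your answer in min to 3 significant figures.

4.51 min

Plated area = 2 × 4.43 × 6.35 = 56.26 cm²
Volume = 56.26 × 16.5×10⁻⁴ cm = 0.09283 cm³
m(Au) = 0.09283 × 19.30 = 1.792 g
n(Au) = 1.792 / 196.97 = 0.009098 mol; n(e⁻) = 3 × 0.009098 = 0.02729 mol
Q = 0.02729 × 96485 / 0.716 = 3677 C
t = 3677 / 13.6 = 270.4 s = 4.51 min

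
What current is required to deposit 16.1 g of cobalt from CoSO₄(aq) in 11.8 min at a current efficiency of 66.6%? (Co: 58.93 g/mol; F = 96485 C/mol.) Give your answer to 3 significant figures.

n(Co) = 16.1 / 58.93 = 0.2732 mol
Co²⁺ + 2e⁻ → Co, so n(e⁻) = 2 × 0.2732 = 0.5464 mol
Q = 0.5464 × 96485 / 0.666 = 79160 C
I = Q / t = 79160 / 708 s = 112 A

112 A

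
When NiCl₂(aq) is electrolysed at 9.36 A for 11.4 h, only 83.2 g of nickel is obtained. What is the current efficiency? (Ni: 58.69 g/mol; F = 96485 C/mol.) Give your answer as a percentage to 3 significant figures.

71.2%

Q = 9.36 × 41040 = 3.841×10^5 C
n(e⁻) = 3.841×10^5 / 96485 = 3.981 mol
Ni²⁺ + 2e⁻ → Ni, so theoretical n(Ni) = 1.991 mol → 116.9 g
Efficiency = 83.2 / 116.9 = 0.7117 = 71.2%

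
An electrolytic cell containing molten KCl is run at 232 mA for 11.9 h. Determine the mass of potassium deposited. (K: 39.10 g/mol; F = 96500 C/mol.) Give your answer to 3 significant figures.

4.03 g

Q = It = 0.232 × 42840 = 9939 C
Moles of electrons = 9939 / 96500 = 0.1030 mol
K⁺ + e⁻ → K, so n(K) = 0.1030 mol
m = 0.1030 × 39.10 = 4.03 g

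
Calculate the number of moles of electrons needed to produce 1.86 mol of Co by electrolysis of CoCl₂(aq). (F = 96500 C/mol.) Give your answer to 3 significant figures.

Co²⁺ + 2e⁻ → Co, so n(e⁻) = 2 × 1.86 = 3.720 mol

3.72 mol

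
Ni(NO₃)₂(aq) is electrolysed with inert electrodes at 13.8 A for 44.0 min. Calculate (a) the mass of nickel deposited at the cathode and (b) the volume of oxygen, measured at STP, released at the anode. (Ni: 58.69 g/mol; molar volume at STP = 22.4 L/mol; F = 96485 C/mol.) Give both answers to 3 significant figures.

Q = 13.8 × 2640 = 36430 C; n(e⁻) = 36430 / 96485 = 0.3776 mol
Cathode: Ni²⁺ + 2e⁻ → Ni → n(Ni) = 0.3776/2 = 0.1888 mol → 11.1 g
Anode: 2H₂O → O₂ + 4H⁺ + 4e⁻ → n(O₂) = 0.3776/4 = 0.09440 mol → 2.11 L

11.1 g Ni; 2.11 L O₂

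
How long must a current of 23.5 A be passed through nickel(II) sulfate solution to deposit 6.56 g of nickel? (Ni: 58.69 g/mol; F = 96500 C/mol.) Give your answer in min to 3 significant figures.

15.3 min

n(Ni) = 6.56 / 58.69 = 0.1118 mol
Ni²⁺ + 2e⁻ → Ni, so n(e⁻) = 2 × 0.1118 = 0.2236 mol
Q = 0.2236 × 96500 = 21580 C
t = Q / I = 21580 / 23.5 = 918.3 s = 15.3 min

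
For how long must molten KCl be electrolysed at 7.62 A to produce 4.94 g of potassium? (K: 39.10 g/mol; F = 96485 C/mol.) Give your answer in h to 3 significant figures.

0.444 h

n(K) = 4.94 / 39.10 = 0.1263 mol
K⁺ + e⁻ → K, so n(e⁻) = 0.1263 mol
Q = 0.1263 × 96485 = 12190 C
t = Q / I = 12190 / 7.62 = 1600 s = 0.444 h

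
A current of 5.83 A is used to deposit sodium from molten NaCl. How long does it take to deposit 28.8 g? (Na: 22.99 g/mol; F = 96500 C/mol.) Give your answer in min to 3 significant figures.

346 min

n(Na) = 28.8 / 22.99 = 1.253 mol
Na⁺ + e⁻ → Na, so n(e⁻) = 1.253 mol
Q = 1.253 × 96500 = 1.209×10^5 C
t = Q / I = 1.209×10^5 / 5.83 = 20740 s = 346 min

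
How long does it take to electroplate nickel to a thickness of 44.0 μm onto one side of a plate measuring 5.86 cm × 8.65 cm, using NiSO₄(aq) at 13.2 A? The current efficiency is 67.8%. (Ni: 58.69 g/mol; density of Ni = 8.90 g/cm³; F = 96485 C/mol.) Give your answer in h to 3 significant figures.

0.203 h

Plated area = 5.86 × 8.65 = 50.69 cm²
Volume = 50.69 × 44.0×10⁻⁴ cm = 0.2230 cm³
m(Ni) = 0.2230 × 8.90 = 1.985 g
n(Ni) = 1.985 / 58.69 = 0.03382 mol; n(e⁻) = 2 × 0.03382 = 0.06764 mol
Q = 0.06764 × 96485 / 0.678 = 9626 C
t = 9626 / 13.2 = 729.2 s = 0.203 h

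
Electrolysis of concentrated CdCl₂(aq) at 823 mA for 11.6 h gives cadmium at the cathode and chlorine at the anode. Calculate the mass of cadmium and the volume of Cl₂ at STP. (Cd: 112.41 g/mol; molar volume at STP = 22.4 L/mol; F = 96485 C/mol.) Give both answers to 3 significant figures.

Q = 0.823 × 41760 = 34370 C; n(e⁻) = 34370 / 96485 = 0.3562 mol
Cathode: Cd²⁺ + 2e⁻ → Cd → n(Cd) = 0.3562/2 = 0.1781 mol → 20.0 g
Anode: 2Cl⁻ → Cl₂ + 2e⁻ → n(Cl₂) = 0.3562/2 = 0.1781 mol → 3.99 L

20.0 g Cd; 3.99 L Cl₂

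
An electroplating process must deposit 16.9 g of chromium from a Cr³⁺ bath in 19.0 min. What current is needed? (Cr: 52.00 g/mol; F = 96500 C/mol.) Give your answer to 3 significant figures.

82.5 A

n(Cr) = 16.9 / 52.00 = 0.3250 mol
Cr³⁺ + 3e⁻ → Cr, so n(e⁻) = 3 × 0.3250 = 0.9750 mol
Q = 0.9750 × 96500 = 94090 C
I = Q / t = 94090 / 1140 s = 82.5 A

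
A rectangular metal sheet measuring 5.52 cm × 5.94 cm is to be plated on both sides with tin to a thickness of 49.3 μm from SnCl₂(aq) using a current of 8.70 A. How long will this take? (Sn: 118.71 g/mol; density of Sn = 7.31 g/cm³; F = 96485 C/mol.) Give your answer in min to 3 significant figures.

Plated area = 2 × 5.52 × 5.94 = 65.58 cm²
Volume = 65.58 × 49.3×10⁻⁴ cm = 0.3233 cm³
m(Sn) = 0.3233 × 7.31 = 2.363 g
n(Sn) = 2.363 / 118.71 = 0.01991 mol; n(e⁻) = 2 × 0.01991 = 0.03982 mol
Q = 0.03982 × 96485 = 3842 C
t = 3842 / 8.70 = 441.6 s = 7.36 min

7.36 min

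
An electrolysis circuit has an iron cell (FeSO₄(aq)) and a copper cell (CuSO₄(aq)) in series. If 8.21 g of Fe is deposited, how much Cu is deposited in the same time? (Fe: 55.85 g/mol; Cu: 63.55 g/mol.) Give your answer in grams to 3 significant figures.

9.34 g

n(Fe) = 8.21 / 55.85 = 0.1470 mol
Fe²⁺ + 2e⁻ → Fe, so n(e⁻) = 2 × 0.1470 = 0.2940 mol
In series, the same 0.2940 mol of electrons flows through the second cell.
Cu²⁺ + 2e⁻ → Cu, so n(Cu) = 0.2940 / 2 = 0.1470 mol
m(Cu) = 0.1470 × 63.55 = 9.34 g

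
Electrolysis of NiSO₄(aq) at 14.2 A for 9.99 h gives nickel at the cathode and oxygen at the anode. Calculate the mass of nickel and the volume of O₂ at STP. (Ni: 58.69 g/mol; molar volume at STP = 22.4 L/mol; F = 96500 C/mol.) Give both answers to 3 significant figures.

155 g Ni; 29.6 L O₂

Q = 14.2 × 35964 = 5.107×10^5 C; n(e⁻) = 5.107×10^5 / 96500 = 5.292 mol
Cathode: Ni²⁺ + 2e⁻ → Ni → n(Ni) = 5.292/2 = 2.646 mol → 155 g
Anode: 2H₂O → O₂ + 4H⁺ + 4e⁻ → n(O₂) = 5.292/4 = 1.323 mol → 29.6 L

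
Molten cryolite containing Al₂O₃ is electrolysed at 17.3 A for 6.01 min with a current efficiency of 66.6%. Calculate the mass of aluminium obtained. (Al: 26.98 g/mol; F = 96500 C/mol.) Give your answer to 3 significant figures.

Q = 17.3 × 360.6 = 6238 C
n(e⁻) = 6238 / 96500 = 0.06464 mol
Al³⁺ + 3e⁻ → Al, so theoretical m(Al) = 0.02155 × 26.98 = 0.5814 g
Actual mass = 66.6% × 0.5814 = 0.387 g

0.387 g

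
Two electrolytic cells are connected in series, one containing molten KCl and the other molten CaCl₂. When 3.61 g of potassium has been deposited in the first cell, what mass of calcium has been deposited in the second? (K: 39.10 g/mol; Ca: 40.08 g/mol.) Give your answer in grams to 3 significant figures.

1.85 g

n(K) = 3.61 / 39.10 = 0.09233 mol
K⁺ + e⁻ → K, so n(e⁻) = 0.09233 mol
The cells are in series, so the same charge (and hence the same n(e⁻) = 0.09233 mol) passes through both.
Ca²⁺ + 2e⁻ → Ca, so n(Ca) = 0.09233 / 2 = 0.04617 mol
m(Ca) = 0.04617 × 40.08 = 1.85 g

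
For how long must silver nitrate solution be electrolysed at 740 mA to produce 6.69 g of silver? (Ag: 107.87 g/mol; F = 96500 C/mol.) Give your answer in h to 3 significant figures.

n(Ag) = 6.69 / 107.87 = 0.06202 mol
Ag⁺ + e⁻ → Ag, so n(e⁻) = 0.06202 mol
Q = 0.06202 × 96500 = 5985 C
t = Q / I = 5985 / 0.740 = 8088 s = 2.25 h

2.25 h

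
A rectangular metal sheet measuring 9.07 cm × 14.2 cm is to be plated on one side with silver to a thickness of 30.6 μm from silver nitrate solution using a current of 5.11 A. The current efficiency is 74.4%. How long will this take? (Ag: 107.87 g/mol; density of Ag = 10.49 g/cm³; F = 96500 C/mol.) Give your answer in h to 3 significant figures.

Plated area = 9.07 × 14.2 = 128.8 cm²
Volume = 128.8 × 30.6×10⁻⁴ cm = 0.3941 cm³
m(Ag) = 0.3941 × 10.49 = 4.134 g
n(Ag) = 4.134 / 107.87 = 0.03832 mol; n(e⁻) = 0.03832 mol
Q = 0.03832 × 96500 / 0.744 = 4970 C
t = 4970 / 5.11 = 972.6 s = 0.270 h

0.270 h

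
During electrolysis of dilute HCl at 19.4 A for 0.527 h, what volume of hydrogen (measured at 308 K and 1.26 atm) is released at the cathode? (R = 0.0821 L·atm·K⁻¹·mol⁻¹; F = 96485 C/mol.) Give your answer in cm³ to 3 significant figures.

3830 cm³

Q = 19.4 A × 1897.2 s = 36810 C
n(e⁻) = 36810 / 96485 = 0.3815 mol
2H⁺ + 2e⁻ → H₂, so n(H₂) = 0.3815 / 2 = 0.1908 mol
V = nRT/P = 0.1908 × 0.0821 × 308 / 1.26 = 3.829 L
= 3830 cm³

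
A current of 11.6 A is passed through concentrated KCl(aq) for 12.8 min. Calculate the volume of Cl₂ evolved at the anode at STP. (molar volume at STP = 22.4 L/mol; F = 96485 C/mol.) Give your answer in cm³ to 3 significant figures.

1030 cm³

Q = It = 11.6 × 768 = 8909 C
Moles of electrons = 8909 / 96485 = 0.09234 mol
2Cl⁻ → Cl₂ + 2e⁻, so n(Cl₂) = 0.09234 / 2 = 0.04617 mol
V = 0.04617 × 22.4 = 1.034 L
= 1030 cm³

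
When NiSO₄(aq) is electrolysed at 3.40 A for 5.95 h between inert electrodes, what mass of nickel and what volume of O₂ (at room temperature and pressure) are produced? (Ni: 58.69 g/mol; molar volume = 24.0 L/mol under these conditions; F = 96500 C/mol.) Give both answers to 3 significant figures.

Q = 3.40 × 21420 = 72830 C; n(e⁻) = 72830 / 96500 = 0.7547 mol
Cathode: Ni²⁺ + 2e⁻ → Ni → n(Ni) = 0.7547/2 = 0.3774 mol → 22.1 g
Anode: 2H₂O → O₂ + 4H⁺ + 4e⁻ → n(O₂) = 0.7547/4 = 0.1887 mol → 4.53 L

22.1 g Ni; 4.53 L O₂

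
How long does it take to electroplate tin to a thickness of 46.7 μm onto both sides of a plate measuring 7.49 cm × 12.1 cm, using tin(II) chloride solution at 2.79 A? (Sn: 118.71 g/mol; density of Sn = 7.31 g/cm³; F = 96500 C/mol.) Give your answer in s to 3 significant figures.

3610 s

Plated area = 2 × 7.49 × 12.1 = 181.3 cm²
Volume = 181.3 × 46.7×10⁻⁴ cm = 0.8467 cm³
m(Sn) = 0.8467 × 7.31 = 6.189 g
n(Sn) = 6.189 / 118.71 = 0.05214 mol; n(e⁻) = 2 × 0.05214 = 0.1043 mol
Q = 0.1043 × 96500 = 10060 C
t = 10060 / 2.79 = 3606 s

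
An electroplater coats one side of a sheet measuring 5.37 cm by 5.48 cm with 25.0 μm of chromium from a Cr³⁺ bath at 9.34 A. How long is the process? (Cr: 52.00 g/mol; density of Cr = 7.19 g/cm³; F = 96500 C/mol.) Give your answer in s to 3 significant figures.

Plated area = 5.37 × 5.48 = 29.43 cm²
Volume = 29.43 × 25.0×10⁻⁴ cm = 0.07358 cm³
m(Cr) = 0.07358 × 7.19 = 0.5290 g
n(Cr) = 0.5290 / 52.00 = 0.01017 mol; n(e⁻) = 3 × 0.01017 = 0.03051 mol
Q = 0.03051 × 96500 = 2944 C
t = 2944 / 9.34 = 315.2 s

315 s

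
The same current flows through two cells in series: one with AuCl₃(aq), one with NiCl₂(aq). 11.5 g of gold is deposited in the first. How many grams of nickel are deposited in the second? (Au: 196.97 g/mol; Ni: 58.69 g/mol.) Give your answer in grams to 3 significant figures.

5.14 g

n(Au) = 11.5 / 196.97 = 0.05838 mol
Au³⁺ + 3e⁻ → Au, so n(e⁻) = 3 × 0.05838 = 0.1751 mol
In series, the same 0.1751 mol of electrons flows through the second cell.
Ni²⁺ + 2e⁻ → Ni, so n(Ni) = 0.1751 / 2 = 0.08755 mol
m(Ni) = 0.08755 × 58.69 = 5.14 g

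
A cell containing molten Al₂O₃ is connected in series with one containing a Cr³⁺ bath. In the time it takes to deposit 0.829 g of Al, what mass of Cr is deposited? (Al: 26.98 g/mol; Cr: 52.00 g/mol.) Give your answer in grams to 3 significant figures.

n(Al) = 0.829 / 26.98 = 0.03073 mol
Al³⁺ + 3e⁻ → Al, so n(e⁻) = 3 × 0.03073 = 0.09219 mol
Since the cells are in series, n(e⁻) in the Cr cell is also 0.09219 mol.
Cr³⁺ + 3e⁻ → Cr, so n(Cr) = 0.09219 / 3 = 0.03073 mol
m(Cr) = 0.03073 × 52.00 = 1.60 g

1.60 g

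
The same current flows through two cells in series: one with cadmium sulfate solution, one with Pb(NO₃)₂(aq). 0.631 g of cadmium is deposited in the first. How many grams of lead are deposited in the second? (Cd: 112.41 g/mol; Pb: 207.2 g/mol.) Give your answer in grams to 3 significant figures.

1.16 g

n(Cd) = 0.631 / 112.41 = 0.005613 mol
Cd²⁺ + 2e⁻ → Cd, so n(e⁻) = 2 × 0.005613 = 0.01123 mol
The cells are in series, so the same charge (and hence the same n(e⁻) = 0.01123 mol) passes through both.
Pb²⁺ + 2e⁻ → Pb, so n(Pb) = 0.01123 / 2 = 0.005615 mol
m(Pb) = 0.005615 × 207.2 = 1.16 g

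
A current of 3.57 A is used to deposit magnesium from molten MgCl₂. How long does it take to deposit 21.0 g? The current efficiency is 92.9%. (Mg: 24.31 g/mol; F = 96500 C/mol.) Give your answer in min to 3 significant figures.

838 min

n(Mg) = 21.0 / 24.31 = 0.8638 mol
Mg²⁺ + 2e⁻ → Mg, so n(e⁻) = 2 × 0.8638 = 1.728 mol
Q = 1.728 × 96500 / 0.929 = 1.795×10^5 C
t = Q / I = 1.795×10^5 / 3.57 = 50280 s = 838 min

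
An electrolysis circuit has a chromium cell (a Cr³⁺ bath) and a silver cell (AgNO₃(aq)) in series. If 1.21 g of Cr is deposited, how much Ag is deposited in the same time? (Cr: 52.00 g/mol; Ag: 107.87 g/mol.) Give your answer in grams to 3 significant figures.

7.53 g

n(Cr) = 1.21 / 52.00 = 0.02327 mol
Cr³⁺ + 3e⁻ → Cr, so n(e⁻) = 3 × 0.02327 = 0.06981 mol
Same current for the same time ⇒ same n(e⁻) = 0.06981 mol in both cells.
Ag⁺ + e⁻ → Ag, so n(Ag) = 0.06981 mol
m(Ag) = 0.06981 × 107.87 = 7.53 g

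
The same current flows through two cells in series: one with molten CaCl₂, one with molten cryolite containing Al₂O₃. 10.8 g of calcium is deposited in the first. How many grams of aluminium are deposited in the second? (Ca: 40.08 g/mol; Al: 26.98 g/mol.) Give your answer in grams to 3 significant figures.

4.85 g

n(Ca) = 10.8 / 40.08 = 0.2695 mol
Ca²⁺ + 2e⁻ → Ca, so n(e⁻) = 2 × 0.2695 = 0.5390 mol
Since the cells are in series, n(e⁻) in the Al cell is also 0.5390 mol.
Al³⁺ + 3e⁻ → Al, so n(Al) = 0.5390 / 3 = 0.1797 mol
m(Al) = 0.1797 × 26.98 = 4.85 g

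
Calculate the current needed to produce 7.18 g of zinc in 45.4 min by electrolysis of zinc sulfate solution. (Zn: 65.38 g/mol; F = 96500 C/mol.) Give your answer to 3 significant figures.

n(Zn) = 7.18 / 65.38 = 0.1098 mol
Zn²⁺ + 2e⁻ → Zn, so n(e⁻) = 2 × 0.1098 = 0.2196 mol
Q = 0.2196 × 96500 = 21190 C
I = Q / t = 21190 / 2724 s = 7.78 A

7.78 A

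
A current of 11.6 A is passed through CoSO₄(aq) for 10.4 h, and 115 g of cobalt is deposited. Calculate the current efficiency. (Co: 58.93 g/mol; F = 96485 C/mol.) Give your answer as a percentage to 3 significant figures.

86.7%

Q = 11.6 × 37440 = 4.343×10^5 C
n(e⁻) = 4.343×10^5 / 96485 = 4.501 mol
Co²⁺ + 2e⁻ → Co, so theoretical n(Co) = 2.251 mol → 132.7 g
Efficiency = 115 / 132.7 = 0.8666 = 86.7%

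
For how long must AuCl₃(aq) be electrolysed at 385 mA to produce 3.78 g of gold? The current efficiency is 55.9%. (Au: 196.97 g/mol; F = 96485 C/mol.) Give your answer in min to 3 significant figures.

430 min

n(Au) = 3.78 / 196.97 = 0.01919 mol
Au³⁺ + 3e⁻ → Au, so n(e⁻) = 3 × 0.01919 = 0.05757 mol
Q = 0.05757 × 96485 / 0.559 = 9937 C
t = Q / I = 9937 / 0.385 = 25810 s = 430 min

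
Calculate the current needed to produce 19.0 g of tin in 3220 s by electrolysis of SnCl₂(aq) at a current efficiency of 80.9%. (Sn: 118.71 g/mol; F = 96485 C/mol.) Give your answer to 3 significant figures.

11.9 A

n(Sn) = 19.0 / 118.71 = 0.1601 mol
Sn²⁺ + 2e⁻ → Sn, so n(e⁻) = 2 × 0.1601 = 0.3202 mol
Q = 0.3202 × 96485 / 0.809 = 38190 C
I = Q / t = 38190 / 3220 s = 11.9 A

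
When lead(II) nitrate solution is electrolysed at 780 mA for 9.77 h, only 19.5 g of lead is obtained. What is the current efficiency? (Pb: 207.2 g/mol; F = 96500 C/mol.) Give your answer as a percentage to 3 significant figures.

66.2%

Q = 0.780 × 35172 = 27430 C
n(e⁻) = 27430 / 96500 = 0.2842 mol
Pb²⁺ + 2e⁻ → Pb, so theoretical n(Pb) = 0.1421 mol → 29.44 g
Efficiency = 19.5 / 29.44 = 0.6624 = 66.2%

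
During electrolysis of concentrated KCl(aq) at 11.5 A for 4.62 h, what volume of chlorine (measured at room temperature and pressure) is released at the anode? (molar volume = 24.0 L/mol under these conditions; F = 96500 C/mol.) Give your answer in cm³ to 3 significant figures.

Charge passed = 11.5 × 16632 = 1.913×10^5 C
Moles of electrons = 1.913×10^5 / 96500 = 1.982 mol
2Cl⁻ → Cl₂ + 2e⁻, so n(Cl₂) = 1.982 / 2 = 0.9910 mol
V = 0.9910 × 24.0 = 23.78 L
= 23800 cm³

23800 cm³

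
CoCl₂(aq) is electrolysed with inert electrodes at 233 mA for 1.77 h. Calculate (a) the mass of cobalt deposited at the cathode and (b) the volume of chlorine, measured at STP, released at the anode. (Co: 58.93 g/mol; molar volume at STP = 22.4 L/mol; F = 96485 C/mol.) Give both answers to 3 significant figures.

0.453 g Co; 0.172 L Cl₂

Q = 0.233 × 6372 = 1485 C; n(e⁻) = 1485 / 96485 = 0.01539 mol
Cathode: Co²⁺ + 2e⁻ → Co → n(Co) = 0.01539/2 = 0.007695 mol → 0.453 g
Anode: 2Cl⁻ → Cl₂ + 2e⁻ → n(Cl₂) = 0.01539/2 = 0.007695 mol → 0.172 L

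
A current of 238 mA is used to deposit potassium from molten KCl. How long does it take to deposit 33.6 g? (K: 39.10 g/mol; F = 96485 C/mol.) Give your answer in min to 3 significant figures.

5810 min

n(K) = 33.6 / 39.10 = 0.8593 mol
K⁺ + e⁻ → K, so n(e⁻) = 0.8593 mol
Q = 0.8593 × 96485 = 82910 C
t = Q / I = 82910 / 0.238 = 3.484×10^5 s = 5810 min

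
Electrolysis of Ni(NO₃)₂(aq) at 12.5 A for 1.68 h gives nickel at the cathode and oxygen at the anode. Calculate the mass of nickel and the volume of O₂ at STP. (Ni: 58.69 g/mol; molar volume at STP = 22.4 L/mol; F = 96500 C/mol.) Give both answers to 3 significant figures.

Q = 12.5 × 6048 = 75600 C; n(e⁻) = 75600 / 96500 = 0.7834 mol
Cathode: Ni²⁺ + 2e⁻ → Ni → n(Ni) = 0.7834/2 = 0.3917 mol → 23.0 g
Anode: 2H₂O → O₂ + 4H⁺ + 4e⁻ → n(O₂) = 0.7834/4 = 0.1959 mol → 4.39 L

23.0 g Ni; 4.39 L O₂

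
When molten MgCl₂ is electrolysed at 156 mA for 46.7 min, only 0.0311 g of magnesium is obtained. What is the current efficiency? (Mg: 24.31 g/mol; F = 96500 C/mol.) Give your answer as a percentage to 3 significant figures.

Q = 0.156 × 2802 = 437.1 C
n(e⁻) = 437.1 / 96500 = 0.004530 mol
Mg²⁺ + 2e⁻ → Mg, so theoretical n(Mg) = 0.002265 mol → 0.05506 g
Efficiency = 0.0311 / 0.05506 = 0.5648 = 56.5%

56.5%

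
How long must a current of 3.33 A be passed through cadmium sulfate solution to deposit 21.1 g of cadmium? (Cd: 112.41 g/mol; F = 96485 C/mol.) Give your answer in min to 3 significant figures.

n(Cd) = 21.1 / 112.41 = 0.1877 mol
Cd²⁺ + 2e⁻ → Cd, so n(e⁻) = 2 × 0.1877 = 0.3754 mol
Q = 0.3754 × 96485 = 36220 C
t = Q / I = 36220 / 3.33 = 10880 s = 181 min

181 min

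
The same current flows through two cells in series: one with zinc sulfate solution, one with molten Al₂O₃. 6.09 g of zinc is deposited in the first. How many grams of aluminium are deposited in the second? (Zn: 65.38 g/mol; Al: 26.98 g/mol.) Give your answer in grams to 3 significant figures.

1.68 g

n(Zn) = 6.09 / 65.38 = 0.09315 mol
Zn²⁺ + 2e⁻ → Zn, so n(e⁻) = 2 × 0.09315 = 0.1863 mol
Same current for the same time ⇒ same n(e⁻) = 0.1863 mol in both cells.
Al³⁺ + 3e⁻ → Al, so n(Al) = 0.1863 / 3 = 0.06210 mol
m(Al) = 0.06210 × 26.98 = 1.68 g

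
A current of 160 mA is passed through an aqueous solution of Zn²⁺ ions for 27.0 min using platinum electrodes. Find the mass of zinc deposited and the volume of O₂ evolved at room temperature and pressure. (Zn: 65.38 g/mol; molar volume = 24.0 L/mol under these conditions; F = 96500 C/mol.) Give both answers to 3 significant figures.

Q = 0.160 × 1620 = 259.2 C; n(e⁻) = 259.2 / 96500 = 0.002686 mol
Cathode: Zn²⁺ + 2e⁻ → Zn → n(Zn) = 0.002686/2 = 0.001343 mol → 0.0878 g
Anode: 2H₂O → O₂ + 4H⁺ + 4e⁻ → n(O₂) = 0.002686/4 = 6.715×10^-4 mol → 0.0161 L

0.0878 g Zn; 0.0161 L O₂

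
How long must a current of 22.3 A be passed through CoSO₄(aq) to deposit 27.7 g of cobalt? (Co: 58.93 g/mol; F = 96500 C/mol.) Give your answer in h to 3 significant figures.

n(Co) = 27.7 / 58.93 = 0.4700 mol
Co²⁺ + 2e⁻ → Co, so n(e⁻) = 2 × 0.4700 = 0.9400 mol
Q = 0.9400 × 96500 = 90710 C
t = Q / I = 90710 / 22.3 = 4068 s = 1.13 h

1.13 h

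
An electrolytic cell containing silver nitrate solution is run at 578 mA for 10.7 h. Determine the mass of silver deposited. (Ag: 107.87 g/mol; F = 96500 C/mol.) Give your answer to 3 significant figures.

24.9 g

Q = 0.578 A × 38520 s = 22260 C
n(e⁻) = 22260 / 96500 = 0.2307 mol
Ag⁺ + e⁻ → Ag, so n(Ag) = 0.2307 mol
m = 0.2307 × 107.87 = 24.9 g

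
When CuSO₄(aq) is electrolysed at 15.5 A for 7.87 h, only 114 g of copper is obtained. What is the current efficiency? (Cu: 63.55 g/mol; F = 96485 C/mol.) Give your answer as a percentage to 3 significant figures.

Q = 15.5 × 28332 = 4.391×10^5 C
n(e⁻) = 4.391×10^5 / 96485 = 4.551 mol
Cu²⁺ + 2e⁻ → Cu, so theoretical n(Cu) = 2.276 mol → 144.6 g
Efficiency = 114 / 144.6 = 0.7884 = 78.8%

78.8%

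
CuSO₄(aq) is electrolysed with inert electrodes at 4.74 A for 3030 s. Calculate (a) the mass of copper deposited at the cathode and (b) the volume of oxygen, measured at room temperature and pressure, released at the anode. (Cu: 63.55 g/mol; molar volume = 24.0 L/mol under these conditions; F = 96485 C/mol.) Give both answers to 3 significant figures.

Q = 4.74 × 3030 = 14360 C; n(e⁻) = 14360 / 96485 = 0.1488 mol
Cathode: Cu²⁺ + 2e⁻ → Cu → n(Cu) = 0.1488/2 = 0.07440 mol → 4.73 g
Anode: 2H₂O → O₂ + 4H⁺ + 4e⁻ → n(O₂) = 0.1488/4 = 0.03720 mol → 0.893 L

4.73 g Cu; 0.893 L O₂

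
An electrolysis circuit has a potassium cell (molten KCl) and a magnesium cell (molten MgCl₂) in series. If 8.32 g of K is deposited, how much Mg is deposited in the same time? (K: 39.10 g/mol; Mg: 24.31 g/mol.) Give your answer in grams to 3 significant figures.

2.59 g

n(K) = 8.32 / 39.10 = 0.2128 mol
K⁺ + e⁻ → K, so n(e⁻) = 0.2128 mol
The cells are in series, so the same charge (and hence the same n(e⁻) = 0.2128 mol) passes through both.
Mg²⁺ + 2e⁻ → Mg, so n(Mg) = 0.2128 / 2 = 0.1064 mol
m(Mg) = 0.1064 × 24.31 = 2.59 g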